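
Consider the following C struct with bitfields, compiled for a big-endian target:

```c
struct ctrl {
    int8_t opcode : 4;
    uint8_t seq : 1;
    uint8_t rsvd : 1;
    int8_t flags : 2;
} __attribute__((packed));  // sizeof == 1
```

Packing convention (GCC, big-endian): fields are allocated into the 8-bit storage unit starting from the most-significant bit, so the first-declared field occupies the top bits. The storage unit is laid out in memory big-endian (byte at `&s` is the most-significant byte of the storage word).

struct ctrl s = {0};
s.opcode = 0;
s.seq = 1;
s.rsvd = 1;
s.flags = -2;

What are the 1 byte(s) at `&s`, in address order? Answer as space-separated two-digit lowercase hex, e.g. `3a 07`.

opcode (4b) val=0 bits=0x0 at bit 4: 0x00
seq (1b) val=1 bits=0x1 at bit 3: 0x08
rsvd (1b) val=1 bits=0x1 at bit 2: 0x0c
flags (2b) val=-2 bits=0x2 at bit 0: 0x0e
word = 0x0e → big-endian bytes:
  [0]=0x0e

0e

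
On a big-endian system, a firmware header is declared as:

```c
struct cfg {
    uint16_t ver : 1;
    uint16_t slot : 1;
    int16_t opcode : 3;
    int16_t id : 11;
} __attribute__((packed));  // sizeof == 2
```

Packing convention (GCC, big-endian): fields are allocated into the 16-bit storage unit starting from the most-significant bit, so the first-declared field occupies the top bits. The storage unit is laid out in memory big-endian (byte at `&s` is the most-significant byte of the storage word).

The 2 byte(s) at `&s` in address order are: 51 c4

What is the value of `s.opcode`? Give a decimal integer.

[0]=0x51 [1]=0xc4 (big-endian) → word 0x51c4
ver [15+:1] = (word>>15) & 0x1 = 0
slot [14+:1] = (word>>14) & 0x1 = 1
opcode [11+:3] = (word>>11) & 0x7 = 2  ←
id [0+:11] = (word>>0) & 0x7ff = 452
opcode signed 3b, MSB=0: value = 2

2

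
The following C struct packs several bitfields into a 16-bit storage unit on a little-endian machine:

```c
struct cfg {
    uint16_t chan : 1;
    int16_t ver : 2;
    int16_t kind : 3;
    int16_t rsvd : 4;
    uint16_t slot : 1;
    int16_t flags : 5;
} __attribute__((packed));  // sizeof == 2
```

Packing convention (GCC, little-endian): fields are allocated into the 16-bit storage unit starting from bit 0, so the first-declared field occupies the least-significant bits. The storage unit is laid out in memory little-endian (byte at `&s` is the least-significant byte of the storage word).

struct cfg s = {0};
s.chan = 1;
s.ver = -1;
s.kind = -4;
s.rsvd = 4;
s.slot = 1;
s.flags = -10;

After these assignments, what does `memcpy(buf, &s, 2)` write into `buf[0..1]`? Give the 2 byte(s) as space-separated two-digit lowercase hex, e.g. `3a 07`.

27 b5

[0+:1] chan=1 & 0x1 = 0x1; word=0x0001
[1+:2] ver=-1 & 0x3 = 0x3; word=0x0007
[3+:3] kind=-4 & 0x7 = 0x4; word=0x0027
[6+:4] rsvd=4 & 0xf = 0x4; word=0x0127
[10+:1] slot=1 & 0x1 = 0x1; word=0x0527
[11+:5] flags=-10 & 0x1f = 0x16; word=0xb527
word = 0xb527 → little-endian bytes:
  [0]=0x27  [1]=0xb5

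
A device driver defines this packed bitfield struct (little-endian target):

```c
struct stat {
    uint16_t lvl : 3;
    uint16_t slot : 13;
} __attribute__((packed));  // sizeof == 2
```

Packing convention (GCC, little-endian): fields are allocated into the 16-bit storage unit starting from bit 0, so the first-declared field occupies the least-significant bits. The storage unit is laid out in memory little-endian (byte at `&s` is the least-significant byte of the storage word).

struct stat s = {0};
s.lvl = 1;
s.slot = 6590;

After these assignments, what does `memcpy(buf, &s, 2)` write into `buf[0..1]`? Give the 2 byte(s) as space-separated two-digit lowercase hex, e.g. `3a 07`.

lvl (3b) val=1 bits=0x1 at bit 0: 0x0001
slot (13b) val=6590 bits=0x19be at bit 3: 0xcdf1
word = 0xcdf1 → little-endian bytes:
  [0]=0xf1  [1]=0xcd

f1 cd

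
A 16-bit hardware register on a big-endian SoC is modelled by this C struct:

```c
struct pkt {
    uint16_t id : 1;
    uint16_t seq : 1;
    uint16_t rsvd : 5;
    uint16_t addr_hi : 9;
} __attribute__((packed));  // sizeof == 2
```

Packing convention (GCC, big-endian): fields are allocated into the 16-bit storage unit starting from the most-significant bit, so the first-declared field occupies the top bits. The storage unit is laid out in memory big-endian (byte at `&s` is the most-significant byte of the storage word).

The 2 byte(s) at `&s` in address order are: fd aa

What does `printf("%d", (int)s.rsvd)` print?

[0]=0xfd [1]=0xaa (big-endian) → word 0xfdaa
id [15+:1] = (word>>15) & 0x1 = 1
seq [14+:1] = (word>>14) & 0x1 = 1
rsvd [9+:5] = (word>>9) & 0x1f = 30  ←
addr_hi [0+:9] = (word>>0) & 0x1ff = 426

30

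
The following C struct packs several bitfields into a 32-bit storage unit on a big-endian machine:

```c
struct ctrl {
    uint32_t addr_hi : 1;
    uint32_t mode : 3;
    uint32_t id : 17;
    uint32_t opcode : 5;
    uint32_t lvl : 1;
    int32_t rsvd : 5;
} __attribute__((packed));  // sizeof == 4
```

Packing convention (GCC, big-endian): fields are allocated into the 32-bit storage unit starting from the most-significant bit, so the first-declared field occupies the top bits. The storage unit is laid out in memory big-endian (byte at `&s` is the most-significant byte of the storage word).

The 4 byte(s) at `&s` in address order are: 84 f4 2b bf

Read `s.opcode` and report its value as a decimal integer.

[0]=0x84 [1]=0xf4 [2]=0x2b [3]=0xbf (big-endian) → word 0x84f42bbf
addr_hi:1 @ bit 31 → (0x84f42bbf>>31)&0x1 = 0x1
mode:3 @ bit 28 → (0x84f42bbf>>28)&0x7 = 0x0
id:17 @ bit 11 → (0x84f42bbf>>11)&0x1ffff = 0x9e85
opcode:5 @ bit 6 → (0x84f42bbf>>6)&0x1f = 0xe  ←
lvl:1 @ bit 5 → (0x84f42bbf>>5)&0x1 = 0x1
rsvd:5 @ bit 0 → (0x84f42bbf>>0)&0x1f = 0x1f

14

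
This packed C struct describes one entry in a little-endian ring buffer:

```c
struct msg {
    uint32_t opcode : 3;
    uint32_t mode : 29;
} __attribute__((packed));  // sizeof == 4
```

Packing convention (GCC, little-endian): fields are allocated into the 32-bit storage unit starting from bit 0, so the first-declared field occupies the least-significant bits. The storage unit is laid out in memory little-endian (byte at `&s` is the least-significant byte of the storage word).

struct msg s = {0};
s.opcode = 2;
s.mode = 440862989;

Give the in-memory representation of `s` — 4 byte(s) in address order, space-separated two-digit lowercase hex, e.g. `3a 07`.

[0+:3] opcode=2 & 0x7 = 0x2; word=0x00000002
[3+:29] mode=440862989 & 0x1fffffff = 0x1a47090d; word=0xd238486a
word = 0xd238486a → little-endian bytes:
  [0]=0x6a  [1]=0x48  [2]=0x38  [3]=0xd2

6a 48 38 d2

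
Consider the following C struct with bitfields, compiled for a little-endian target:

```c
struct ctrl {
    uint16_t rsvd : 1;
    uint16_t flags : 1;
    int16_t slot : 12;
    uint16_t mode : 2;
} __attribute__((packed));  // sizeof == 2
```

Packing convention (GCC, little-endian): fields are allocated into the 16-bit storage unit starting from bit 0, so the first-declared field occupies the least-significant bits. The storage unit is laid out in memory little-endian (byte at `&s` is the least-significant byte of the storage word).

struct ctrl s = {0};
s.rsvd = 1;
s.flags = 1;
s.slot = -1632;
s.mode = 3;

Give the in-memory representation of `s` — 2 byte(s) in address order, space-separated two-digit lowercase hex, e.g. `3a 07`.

rsvd (1b) val=1 bits=0x1 at bit 0: 0x0001
flags (1b) val=1 bits=0x1 at bit 1: 0x0003
slot (12b) val=-1632 bits=0x9a0 at bit 2: 0x2683
mode (2b) val=3 bits=0x3 at bit 14: 0xe683
word = 0xe683 → little-endian bytes:
  [0]=0x83  [1]=0xe6

83 e6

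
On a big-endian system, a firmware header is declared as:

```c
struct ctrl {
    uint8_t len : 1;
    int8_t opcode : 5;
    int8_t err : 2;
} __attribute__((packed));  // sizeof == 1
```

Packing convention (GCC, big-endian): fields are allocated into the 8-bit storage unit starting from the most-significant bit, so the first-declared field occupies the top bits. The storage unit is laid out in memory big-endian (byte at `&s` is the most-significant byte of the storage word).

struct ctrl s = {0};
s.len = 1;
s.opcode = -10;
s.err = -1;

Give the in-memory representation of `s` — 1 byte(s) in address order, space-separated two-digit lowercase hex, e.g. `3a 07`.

[7+:1] len=1 & 0x1 = 0x1; word=0x80
[2+:5] opcode=-10 & 0x1f = 0x16; word=0xd8
[0+:2] err=-1 & 0x3 = 0x3; word=0xdb
word = 0xdb → big-endian bytes:
  [0]=0xdb

db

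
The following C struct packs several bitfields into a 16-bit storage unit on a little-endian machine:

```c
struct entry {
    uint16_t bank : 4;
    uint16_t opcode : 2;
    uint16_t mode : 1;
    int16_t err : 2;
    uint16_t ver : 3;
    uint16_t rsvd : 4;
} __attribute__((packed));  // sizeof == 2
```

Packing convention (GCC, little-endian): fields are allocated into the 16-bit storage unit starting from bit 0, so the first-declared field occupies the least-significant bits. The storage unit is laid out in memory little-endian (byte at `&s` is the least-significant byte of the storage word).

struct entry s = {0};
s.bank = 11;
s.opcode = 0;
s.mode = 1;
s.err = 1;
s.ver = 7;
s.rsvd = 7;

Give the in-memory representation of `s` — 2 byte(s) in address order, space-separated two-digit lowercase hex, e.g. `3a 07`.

bank (4b) val=11 bits=0xb at bit 0: 0x000b
opcode (2b) val=0 bits=0x0 at bit 4: 0x000b
mode (1b) val=1 bits=0x1 at bit 6: 0x004b
err (2b) val=1 bits=0x1 at bit 7: 0x00cb
ver (3b) val=7 bits=0x7 at bit 9: 0x0ecb
rsvd (4b) val=7 bits=0x7 at bit 12: 0x7ecb
word = 0x7ecb → little-endian bytes:
  [0]=0xcb  [1]=0x7e

cb 7e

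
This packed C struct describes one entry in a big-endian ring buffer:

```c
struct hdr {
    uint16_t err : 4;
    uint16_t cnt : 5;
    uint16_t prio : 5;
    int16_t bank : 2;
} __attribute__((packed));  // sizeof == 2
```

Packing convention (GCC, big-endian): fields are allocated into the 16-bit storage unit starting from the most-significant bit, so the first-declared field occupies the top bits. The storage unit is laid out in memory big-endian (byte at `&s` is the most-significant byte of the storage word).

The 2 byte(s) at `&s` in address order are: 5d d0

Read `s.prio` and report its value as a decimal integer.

20

[0]=0x5d [1]=0xd0 (big-endian) → word 0x5dd0
err:4 @ bit 12 → (0x5dd0>>12)&0xf = 0x5
cnt:5 @ bit 7 → (0x5dd0>>7)&0x1f = 0x1b
prio:5 @ bit 2 → (0x5dd0>>2)&0x1f = 0x14  ←
bank:2 @ bit 0 → (0x5dd0>>0)&0x3 = 0x0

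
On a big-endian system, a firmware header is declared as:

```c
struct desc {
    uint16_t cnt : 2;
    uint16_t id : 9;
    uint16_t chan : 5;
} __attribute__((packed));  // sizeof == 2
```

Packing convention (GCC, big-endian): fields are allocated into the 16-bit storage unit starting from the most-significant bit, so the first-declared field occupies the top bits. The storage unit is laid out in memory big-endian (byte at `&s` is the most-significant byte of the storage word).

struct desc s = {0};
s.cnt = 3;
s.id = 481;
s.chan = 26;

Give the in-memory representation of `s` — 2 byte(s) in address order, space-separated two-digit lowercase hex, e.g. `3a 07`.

cnt (2b) val=3 bits=0x3 at bit 14: 0xc000
id (9b) val=481 bits=0x1e1 at bit 5: 0xfc20
chan (5b) val=26 bits=0x1a at bit 0: 0xfc3a
word = 0xfc3a → big-endian bytes:
  [0]=0xfc  [1]=0x3a

fc 3a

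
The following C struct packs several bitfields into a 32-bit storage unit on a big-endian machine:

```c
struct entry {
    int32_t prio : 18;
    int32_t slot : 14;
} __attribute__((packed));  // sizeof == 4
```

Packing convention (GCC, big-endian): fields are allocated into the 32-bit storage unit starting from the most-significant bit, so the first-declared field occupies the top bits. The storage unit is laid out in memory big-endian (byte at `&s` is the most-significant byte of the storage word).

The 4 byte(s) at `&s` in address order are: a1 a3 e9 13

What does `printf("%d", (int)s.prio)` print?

-96625

[0]=0xa1 [1]=0xa3 [2]=0xe9 [3]=0x13 (big-endian) → word 0xa1a3e913
prio:18 @ bit 14 → (0xa1a3e913>>14)&0x3ffff = 0x2868f  ←
slot:14 @ bit 0 → (0xa1a3e913>>0)&0x3fff = 0x2913
prio signed 18b, MSB=1: 165519 - 262144 = -96625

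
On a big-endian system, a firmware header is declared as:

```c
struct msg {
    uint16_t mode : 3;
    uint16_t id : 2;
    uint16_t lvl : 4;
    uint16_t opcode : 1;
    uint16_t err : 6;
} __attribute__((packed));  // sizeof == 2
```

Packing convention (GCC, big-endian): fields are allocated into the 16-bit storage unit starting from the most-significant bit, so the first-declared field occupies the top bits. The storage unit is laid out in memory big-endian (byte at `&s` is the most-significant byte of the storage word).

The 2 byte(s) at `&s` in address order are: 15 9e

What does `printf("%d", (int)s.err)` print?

30

[0]=0x15 [1]=0x9e (big-endian) → word 0x159e
mode:3 @ bit 13 → (0x159e>>13)&0x7 = 0x0
id:2 @ bit 11 → (0x159e>>11)&0x3 = 0x2
lvl:4 @ bit 7 → (0x159e>>7)&0xf = 0xb
opcode:1 @ bit 6 → (0x159e>>6)&0x1 = 0x0
err:6 @ bit 0 → (0x159e>>0)&0x3f = 0x1e  ←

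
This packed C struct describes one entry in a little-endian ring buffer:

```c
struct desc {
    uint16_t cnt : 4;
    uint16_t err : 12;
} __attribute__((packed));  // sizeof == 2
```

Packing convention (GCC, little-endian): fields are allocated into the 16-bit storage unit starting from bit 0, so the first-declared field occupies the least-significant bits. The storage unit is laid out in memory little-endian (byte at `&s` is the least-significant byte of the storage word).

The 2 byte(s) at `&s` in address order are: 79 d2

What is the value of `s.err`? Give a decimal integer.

[0]=0x79 [1]=0xd2 (little-endian) → word 0xd279
cnt [0+:4] = (word>>0) & 0xf = 9
err [4+:12] = (word>>4) & 0xfff = 3367  ←

3367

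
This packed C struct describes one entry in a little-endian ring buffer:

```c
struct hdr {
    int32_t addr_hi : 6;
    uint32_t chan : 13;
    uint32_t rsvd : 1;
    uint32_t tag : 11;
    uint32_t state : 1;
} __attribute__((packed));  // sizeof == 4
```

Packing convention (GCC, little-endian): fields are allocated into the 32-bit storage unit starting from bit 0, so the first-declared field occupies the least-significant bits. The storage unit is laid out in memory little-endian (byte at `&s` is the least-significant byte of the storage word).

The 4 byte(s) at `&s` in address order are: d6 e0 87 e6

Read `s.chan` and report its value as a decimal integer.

8067

[0]=0xd6 [1]=0xe0 [2]=0x87 [3]=0xe6 (little-endian) → word 0xe687e0d6
addr_hi [0+:6] = (word>>0) & 0x3f = 22
chan [6+:13] = (word>>6) & 0x1fff = 8067  ←
rsvd [19+:1] = (word>>19) & 0x1 = 0
tag [20+:11] = (word>>20) & 0x7ff = 1640
state [31+:1] = (word>>31) & 0x1 = 1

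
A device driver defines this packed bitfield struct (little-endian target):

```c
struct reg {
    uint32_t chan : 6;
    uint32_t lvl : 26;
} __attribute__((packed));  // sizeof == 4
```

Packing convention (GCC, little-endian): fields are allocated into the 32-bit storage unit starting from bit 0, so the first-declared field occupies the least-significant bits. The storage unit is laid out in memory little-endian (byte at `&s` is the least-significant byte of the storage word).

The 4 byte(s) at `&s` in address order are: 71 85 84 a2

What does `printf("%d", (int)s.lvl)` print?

[0]=0x71 [1]=0x85 [2]=0x84 [3]=0xa2 (little-endian) → word 0xa2848571
chan [0+:6] = (word>>0) & 0x3f = 49
lvl [6+:26] = (word>>6) & 0x3ffffff = 42603029  ←

42603029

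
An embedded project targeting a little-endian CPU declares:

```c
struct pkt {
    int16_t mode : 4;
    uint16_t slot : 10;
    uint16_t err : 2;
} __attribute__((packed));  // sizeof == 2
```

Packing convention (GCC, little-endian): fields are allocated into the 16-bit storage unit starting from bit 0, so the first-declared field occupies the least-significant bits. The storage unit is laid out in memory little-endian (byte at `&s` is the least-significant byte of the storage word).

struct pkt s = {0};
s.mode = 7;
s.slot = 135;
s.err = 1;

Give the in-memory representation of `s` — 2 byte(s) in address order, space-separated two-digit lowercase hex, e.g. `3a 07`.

77 48

mode (4b) val=7 bits=0x7 at bit 0: 0x0007
slot (10b) val=135 bits=0x87 at bit 4: 0x0877
err (2b) val=1 bits=0x1 at bit 14: 0x4877
word = 0x4877 → little-endian bytes:
  [0]=0x77  [1]=0x48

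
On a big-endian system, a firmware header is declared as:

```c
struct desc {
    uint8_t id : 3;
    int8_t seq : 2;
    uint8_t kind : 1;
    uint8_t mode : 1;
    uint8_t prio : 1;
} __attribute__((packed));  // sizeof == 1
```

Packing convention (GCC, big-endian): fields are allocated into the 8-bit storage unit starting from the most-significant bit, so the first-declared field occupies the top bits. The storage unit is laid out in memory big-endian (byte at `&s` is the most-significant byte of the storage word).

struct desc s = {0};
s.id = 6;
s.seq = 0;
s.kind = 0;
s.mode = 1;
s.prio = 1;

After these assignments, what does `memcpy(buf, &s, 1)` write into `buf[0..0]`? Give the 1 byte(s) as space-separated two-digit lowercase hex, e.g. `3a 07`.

id (3b) val=6 bits=0x6 at bit 5: 0xc0
seq (2b) val=0 bits=0x0 at bit 3: 0xc0
kind (1b) val=0 bits=0x0 at bit 2: 0xc0
mode (1b) val=1 bits=0x1 at bit 1: 0xc2
prio (1b) val=1 bits=0x1 at bit 0: 0xc3
word = 0xc3 → big-endian bytes:
  [0]=0xc3

c3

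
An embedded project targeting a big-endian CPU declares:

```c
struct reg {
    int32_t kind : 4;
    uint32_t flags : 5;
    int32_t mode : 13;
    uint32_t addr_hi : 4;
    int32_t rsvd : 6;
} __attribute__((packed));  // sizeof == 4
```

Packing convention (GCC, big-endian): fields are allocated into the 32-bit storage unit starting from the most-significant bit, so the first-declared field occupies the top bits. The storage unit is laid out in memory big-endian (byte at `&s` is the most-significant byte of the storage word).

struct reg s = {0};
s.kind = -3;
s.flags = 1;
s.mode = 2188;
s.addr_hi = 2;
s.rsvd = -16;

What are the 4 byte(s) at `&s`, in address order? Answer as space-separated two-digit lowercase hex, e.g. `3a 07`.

kind (4b) val=-3 bits=0xd at bit 28: 0xd0000000
flags (5b) val=1 bits=0x1 at bit 23: 0xd0800000
mode (13b) val=2188 bits=0x88c at bit 10: 0xd0a23000
addr_hi (4b) val=2 bits=0x2 at bit 6: 0xd0a23080
rsvd (6b) val=-16 bits=0x30 at bit 0: 0xd0a230b0
word = 0xd0a230b0 → big-endian bytes:
  [0]=0xd0  [1]=0xa2  [2]=0x30  [3]=0xb0

d0 a2 30 b0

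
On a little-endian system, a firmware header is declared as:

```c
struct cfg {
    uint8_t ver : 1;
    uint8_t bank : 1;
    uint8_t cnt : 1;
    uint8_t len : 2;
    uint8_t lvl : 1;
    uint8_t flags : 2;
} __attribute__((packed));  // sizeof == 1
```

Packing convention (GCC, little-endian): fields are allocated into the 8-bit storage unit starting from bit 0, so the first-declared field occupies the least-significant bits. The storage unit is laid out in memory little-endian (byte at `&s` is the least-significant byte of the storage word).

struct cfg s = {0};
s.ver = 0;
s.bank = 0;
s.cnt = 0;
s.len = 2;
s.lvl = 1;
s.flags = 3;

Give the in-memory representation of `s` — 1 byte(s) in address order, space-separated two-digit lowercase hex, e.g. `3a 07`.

f0

[0+:1] ver=0 & 0x1 = 0x0; word=0x00
[1+:1] bank=0 & 0x1 = 0x0; word=0x00
[2+:1] cnt=0 & 0x1 = 0x0; word=0x00
[3+:2] len=2 & 0x3 = 0x2; word=0x10
[5+:1] lvl=1 & 0x1 = 0x1; word=0x30
[6+:2] flags=3 & 0x3 = 0x3; word=0xf0
word = 0xf0 → little-endian bytes:
  [0]=0xf0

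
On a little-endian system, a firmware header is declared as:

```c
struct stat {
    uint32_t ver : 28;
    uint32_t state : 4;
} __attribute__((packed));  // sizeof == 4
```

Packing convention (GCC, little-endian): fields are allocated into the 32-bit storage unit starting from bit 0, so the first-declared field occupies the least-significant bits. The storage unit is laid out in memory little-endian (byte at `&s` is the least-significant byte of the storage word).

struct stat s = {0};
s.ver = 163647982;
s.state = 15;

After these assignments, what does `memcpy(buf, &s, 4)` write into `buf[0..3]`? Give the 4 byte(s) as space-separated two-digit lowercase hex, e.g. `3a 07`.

[0+:28] ver=163647982 & 0xfffffff = 0x9c111ee; word=0x09c111ee
[28+:4] state=15 & 0xf = 0xf; word=0xf9c111ee
word = 0xf9c111ee → little-endian bytes:
  [0]=0xee  [1]=0x11  [2]=0xc1  [3]=0xf9

ee 11 c1 f9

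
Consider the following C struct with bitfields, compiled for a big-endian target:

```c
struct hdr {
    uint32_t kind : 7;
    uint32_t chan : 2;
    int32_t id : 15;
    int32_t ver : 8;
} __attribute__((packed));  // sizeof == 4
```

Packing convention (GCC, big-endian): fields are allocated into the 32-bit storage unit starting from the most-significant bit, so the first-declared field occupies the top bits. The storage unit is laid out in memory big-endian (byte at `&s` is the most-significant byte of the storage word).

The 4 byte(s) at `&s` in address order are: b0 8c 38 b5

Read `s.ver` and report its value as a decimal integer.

-75

[0]=0xb0 [1]=0x8c [2]=0x38 [3]=0xb5 (big-endian) → word 0xb08c38b5
kind [25+:7] = (word>>25) & 0x7f = 88
chan [23+:2] = (word>>23) & 0x3 = 1
id [8+:15] = (word>>8) & 0x7fff = 3128
ver [0+:8] = (word>>0) & 0xff = 181  ←
ver signed 8b, MSB=1: 181 - 256 = -75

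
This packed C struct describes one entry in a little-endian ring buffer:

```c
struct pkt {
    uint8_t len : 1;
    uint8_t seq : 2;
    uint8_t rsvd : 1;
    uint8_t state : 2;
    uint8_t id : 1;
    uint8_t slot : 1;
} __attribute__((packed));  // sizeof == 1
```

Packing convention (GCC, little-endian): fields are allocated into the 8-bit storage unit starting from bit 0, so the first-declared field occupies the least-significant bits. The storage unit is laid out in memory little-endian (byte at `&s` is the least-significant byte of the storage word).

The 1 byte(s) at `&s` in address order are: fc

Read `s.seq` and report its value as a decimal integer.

[0]=0xfc (little-endian) → word 0xfc
len [0+:1] = (word>>0) & 0x1 = 0
seq [1+:2] = (word>>1) & 0x3 = 2  ←
rsvd [3+:1] = (word>>3) & 0x1 = 1
state [4+:2] = (word>>4) & 0x3 = 3
id [6+:1] = (word>>6) & 0x1 = 1
slot [7+:1] = (word>>7) & 0x1 = 1

2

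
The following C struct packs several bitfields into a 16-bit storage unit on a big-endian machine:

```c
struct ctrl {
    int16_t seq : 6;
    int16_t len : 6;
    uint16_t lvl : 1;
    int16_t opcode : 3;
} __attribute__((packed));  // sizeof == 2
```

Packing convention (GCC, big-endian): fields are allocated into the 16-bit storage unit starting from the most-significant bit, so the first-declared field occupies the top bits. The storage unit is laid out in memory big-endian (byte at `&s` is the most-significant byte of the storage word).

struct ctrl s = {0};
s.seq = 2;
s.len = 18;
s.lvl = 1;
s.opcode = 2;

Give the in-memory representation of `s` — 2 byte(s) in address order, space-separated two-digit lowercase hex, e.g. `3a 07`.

[10+:6] seq=2 & 0x3f = 0x2; word=0x0800
[4+:6] len=18 & 0x3f = 0x12; word=0x0920
[3+:1] lvl=1 & 0x1 = 0x1; word=0x0928
[0+:3] opcode=2 & 0x7 = 0x2; word=0x092a
word = 0x092a → big-endian bytes:
  [0]=0x09  [1]=0x2a

09 2a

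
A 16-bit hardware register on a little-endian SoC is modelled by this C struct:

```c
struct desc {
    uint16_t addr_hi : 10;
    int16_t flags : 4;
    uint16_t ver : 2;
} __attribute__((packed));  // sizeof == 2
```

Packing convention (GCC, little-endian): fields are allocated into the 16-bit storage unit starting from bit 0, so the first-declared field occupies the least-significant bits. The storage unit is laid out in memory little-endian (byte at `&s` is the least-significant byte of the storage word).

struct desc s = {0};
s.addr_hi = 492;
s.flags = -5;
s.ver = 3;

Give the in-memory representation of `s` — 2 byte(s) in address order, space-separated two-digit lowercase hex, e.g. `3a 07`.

addr_hi:10 = 492 → 0x1ec << 0 → word 0x01ec
flags:4 = -5 → 0xb << 10 → word 0x2dec
ver:2 = 3 → 0x3 << 14 → word 0xedec
word = 0xedec → little-endian bytes:
  [0]=0xec  [1]=0xed

ec ed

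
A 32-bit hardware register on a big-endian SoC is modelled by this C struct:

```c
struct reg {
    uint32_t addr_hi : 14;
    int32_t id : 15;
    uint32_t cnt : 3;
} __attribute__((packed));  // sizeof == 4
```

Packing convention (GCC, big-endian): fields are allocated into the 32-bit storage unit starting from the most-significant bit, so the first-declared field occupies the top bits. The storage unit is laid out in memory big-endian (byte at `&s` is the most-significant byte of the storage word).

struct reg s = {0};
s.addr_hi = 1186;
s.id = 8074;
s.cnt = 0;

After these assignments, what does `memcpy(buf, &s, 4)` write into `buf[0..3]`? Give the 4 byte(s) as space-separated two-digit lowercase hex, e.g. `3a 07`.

addr_hi:14 = 1186 → 0x4a2 << 18 → word 0x12880000
id:15 = 8074 → 0x1f8a << 3 → word 0x1288fc50
cnt:3 = 0 → 0x0 << 0 → word 0x1288fc50
word = 0x1288fc50 → big-endian bytes:
  [0]=0x12  [1]=0x88  [2]=0xfc  [3]=0x50

12 88 fc 50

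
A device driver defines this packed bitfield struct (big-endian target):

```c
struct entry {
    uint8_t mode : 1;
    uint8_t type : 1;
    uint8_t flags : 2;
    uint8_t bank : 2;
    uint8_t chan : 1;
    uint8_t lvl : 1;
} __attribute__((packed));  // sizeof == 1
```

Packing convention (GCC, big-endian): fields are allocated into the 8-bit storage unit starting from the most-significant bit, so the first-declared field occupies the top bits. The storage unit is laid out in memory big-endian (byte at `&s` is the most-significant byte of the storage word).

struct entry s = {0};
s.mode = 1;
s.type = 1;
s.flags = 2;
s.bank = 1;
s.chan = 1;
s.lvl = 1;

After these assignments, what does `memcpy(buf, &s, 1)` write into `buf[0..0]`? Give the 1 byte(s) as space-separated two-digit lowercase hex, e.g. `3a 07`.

[7+:1] mode=1 & 0x1 = 0x1; word=0x80
[6+:1] type=1 & 0x1 = 0x1; word=0xc0
[4+:2] flags=2 & 0x3 = 0x2; word=0xe0
[2+:2] bank=1 & 0x3 = 0x1; word=0xe4
[1+:1] chan=1 & 0x1 = 0x1; word=0xe6
[0+:1] lvl=1 & 0x1 = 0x1; word=0xe7
word = 0xe7 → big-endian bytes:
  [0]=0xe7

e7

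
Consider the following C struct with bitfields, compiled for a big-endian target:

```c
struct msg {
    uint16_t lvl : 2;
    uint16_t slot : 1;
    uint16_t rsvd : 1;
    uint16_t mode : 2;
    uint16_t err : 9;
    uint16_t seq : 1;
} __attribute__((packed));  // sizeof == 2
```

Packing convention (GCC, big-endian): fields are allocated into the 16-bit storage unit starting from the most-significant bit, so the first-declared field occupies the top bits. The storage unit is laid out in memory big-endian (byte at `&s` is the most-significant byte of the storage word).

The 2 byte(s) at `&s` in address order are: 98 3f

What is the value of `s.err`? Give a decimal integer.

31

[0]=0x98 [1]=0x3f (big-endian) → word 0x983f
lvl [14+:2] = (word>>14) & 0x3 = 2
slot [13+:1] = (word>>13) & 0x1 = 0
rsvd [12+:1] = (word>>12) & 0x1 = 1
mode [10+:2] = (word>>10) & 0x3 = 2
err [1+:9] = (word>>1) & 0x1ff = 31  ←
seq [0+:1] = (word>>0) & 0x1 = 1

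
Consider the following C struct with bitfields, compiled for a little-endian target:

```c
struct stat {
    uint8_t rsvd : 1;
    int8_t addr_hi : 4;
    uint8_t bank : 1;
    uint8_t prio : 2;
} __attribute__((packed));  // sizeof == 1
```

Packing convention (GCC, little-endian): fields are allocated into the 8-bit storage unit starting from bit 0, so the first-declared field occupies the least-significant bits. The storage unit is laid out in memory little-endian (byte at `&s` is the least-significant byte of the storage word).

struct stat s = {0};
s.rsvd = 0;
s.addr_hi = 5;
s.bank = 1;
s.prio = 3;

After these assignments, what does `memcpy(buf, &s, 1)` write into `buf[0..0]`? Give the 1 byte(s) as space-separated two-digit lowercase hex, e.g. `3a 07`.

rsvd (1b) val=0 bits=0x0 at bit 0: 0x00
addr_hi (4b) val=5 bits=0x5 at bit 1: 0x0a
bank (1b) val=1 bits=0x1 at bit 5: 0x2a
prio (2b) val=3 bits=0x3 at bit 6: 0xea
word = 0xea → little-endian bytes:
  [0]=0xea

ea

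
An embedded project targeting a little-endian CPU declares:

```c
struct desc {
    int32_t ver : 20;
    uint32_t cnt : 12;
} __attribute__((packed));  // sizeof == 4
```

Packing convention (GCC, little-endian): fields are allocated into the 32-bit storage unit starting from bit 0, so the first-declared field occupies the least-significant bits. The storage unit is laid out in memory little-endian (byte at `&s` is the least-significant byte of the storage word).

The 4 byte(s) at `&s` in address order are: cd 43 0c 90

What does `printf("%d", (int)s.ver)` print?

-244787

[0]=0xcd [1]=0x43 [2]=0x0c [3]=0x90 (little-endian) → word 0x900c43cd
ver [0+:20] = (word>>0) & 0xfffff = 803789  ←
cnt [20+:12] = (word>>20) & 0xfff = 2304
ver signed 20b, MSB=1: 803789 - 1048576 = -244787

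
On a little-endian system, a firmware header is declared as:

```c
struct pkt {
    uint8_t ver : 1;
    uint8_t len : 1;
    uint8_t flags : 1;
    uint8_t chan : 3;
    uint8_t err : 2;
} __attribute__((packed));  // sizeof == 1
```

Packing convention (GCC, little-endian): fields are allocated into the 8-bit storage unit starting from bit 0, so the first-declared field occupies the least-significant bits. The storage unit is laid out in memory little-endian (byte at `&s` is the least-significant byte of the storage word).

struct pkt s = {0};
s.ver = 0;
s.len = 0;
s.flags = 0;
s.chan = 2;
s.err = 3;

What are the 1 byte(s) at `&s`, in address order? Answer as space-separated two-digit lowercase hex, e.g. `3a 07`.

[0+:1] ver=0 & 0x1 = 0x0; word=0x00
[1+:1] len=0 & 0x1 = 0x0; word=0x00
[2+:1] flags=0 & 0x1 = 0x0; word=0x00
[3+:3] chan=2 & 0x7 = 0x2; word=0x10
[6+:2] err=3 & 0x3 = 0x3; word=0xd0
word = 0xd0 → little-endian bytes:
  [0]=0xd0

d0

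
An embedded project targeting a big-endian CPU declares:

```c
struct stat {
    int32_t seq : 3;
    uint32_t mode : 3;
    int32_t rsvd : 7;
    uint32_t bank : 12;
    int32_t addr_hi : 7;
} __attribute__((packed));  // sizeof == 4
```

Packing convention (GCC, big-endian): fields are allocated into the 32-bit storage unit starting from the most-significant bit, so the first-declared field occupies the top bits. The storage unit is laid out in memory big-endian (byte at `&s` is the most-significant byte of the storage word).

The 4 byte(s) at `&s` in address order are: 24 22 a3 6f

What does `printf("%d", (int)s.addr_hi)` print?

-17

[0]=0x24 [1]=0x22 [2]=0xa3 [3]=0x6f (big-endian) → word 0x2422a36f
seq [29+:3] = (word>>29) & 0x7 = 1
mode [26+:3] = (word>>26) & 0x7 = 1
rsvd [19+:7] = (word>>19) & 0x7f = 4
bank [7+:12] = (word>>7) & 0xfff = 1350
addr_hi [0+:7] = (word>>0) & 0x7f = 111  ←
addr_hi signed 7b, MSB=1: 111 - 128 = -17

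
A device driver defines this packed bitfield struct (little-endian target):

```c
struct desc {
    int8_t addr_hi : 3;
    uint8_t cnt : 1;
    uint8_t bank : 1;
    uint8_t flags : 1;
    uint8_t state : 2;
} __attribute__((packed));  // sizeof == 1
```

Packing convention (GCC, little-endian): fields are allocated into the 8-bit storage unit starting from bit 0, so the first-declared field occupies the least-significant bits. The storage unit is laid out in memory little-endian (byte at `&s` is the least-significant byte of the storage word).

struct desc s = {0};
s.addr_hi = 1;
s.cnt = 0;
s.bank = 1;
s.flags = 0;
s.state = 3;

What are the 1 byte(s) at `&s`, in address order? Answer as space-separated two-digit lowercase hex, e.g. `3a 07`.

addr_hi (3b) val=1 bits=0x1 at bit 0: 0x01
cnt (1b) val=0 bits=0x0 at bit 3: 0x01
bank (1b) val=1 bits=0x1 at bit 4: 0x11
flags (1b) val=0 bits=0x0 at bit 5: 0x11
state (2b) val=3 bits=0x3 at bit 6: 0xd1
word = 0xd1 → little-endian bytes:
  [0]=0xd1

d1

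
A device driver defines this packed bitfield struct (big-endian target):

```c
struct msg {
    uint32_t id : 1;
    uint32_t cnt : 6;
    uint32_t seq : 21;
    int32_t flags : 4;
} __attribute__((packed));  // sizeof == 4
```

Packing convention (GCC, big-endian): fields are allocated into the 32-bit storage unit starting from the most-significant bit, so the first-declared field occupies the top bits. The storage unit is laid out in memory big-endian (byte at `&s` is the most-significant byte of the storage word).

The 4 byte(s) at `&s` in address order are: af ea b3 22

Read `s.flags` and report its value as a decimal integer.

[0]=0xaf [1]=0xea [2]=0xb3 [3]=0x22 (big-endian) → word 0xafeab322
id [31+:1] = (word>>31) & 0x1 = 1
cnt [25+:6] = (word>>25) & 0x3f = 23
seq [4+:21] = (word>>4) & 0x1fffff = 2009906
flags [0+:4] = (word>>0) & 0xf = 2  ←
flags signed 4b, MSB=0: value = 2

2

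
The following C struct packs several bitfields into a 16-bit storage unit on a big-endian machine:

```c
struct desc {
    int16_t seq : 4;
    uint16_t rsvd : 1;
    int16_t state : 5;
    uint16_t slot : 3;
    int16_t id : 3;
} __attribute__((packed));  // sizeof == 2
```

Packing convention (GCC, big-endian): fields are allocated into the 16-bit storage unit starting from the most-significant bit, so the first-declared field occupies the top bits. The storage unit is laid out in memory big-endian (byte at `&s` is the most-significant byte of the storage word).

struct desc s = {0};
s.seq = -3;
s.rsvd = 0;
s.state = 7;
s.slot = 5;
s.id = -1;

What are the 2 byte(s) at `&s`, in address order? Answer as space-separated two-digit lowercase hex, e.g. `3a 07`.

seq:4 = -3 → 0xd << 12 → word 0xd000
rsvd:1 = 0 → 0x0 << 11 → word 0xd000
state:5 = 7 → 0x7 << 6 → word 0xd1c0
slot:3 = 5 → 0x5 << 3 → word 0xd1e8
id:3 = -1 → 0x7 << 0 → word 0xd1ef
word = 0xd1ef → big-endian bytes:
  [0]=0xd1  [1]=0xef

d1 ef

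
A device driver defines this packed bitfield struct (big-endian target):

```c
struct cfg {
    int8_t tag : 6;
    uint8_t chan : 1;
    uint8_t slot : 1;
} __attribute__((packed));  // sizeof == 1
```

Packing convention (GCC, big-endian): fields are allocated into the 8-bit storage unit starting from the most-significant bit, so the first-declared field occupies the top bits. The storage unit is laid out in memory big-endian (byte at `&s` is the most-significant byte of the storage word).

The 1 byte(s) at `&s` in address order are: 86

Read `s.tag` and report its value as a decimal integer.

[0]=0x86 (big-endian) → word 0x86
tag:6 @ bit 2 → (0x86>>2)&0x3f = 0x21  ←
chan:1 @ bit 1 → (0x86>>1)&0x1 = 0x1
slot:1 @ bit 0 → (0x86>>0)&0x1 = 0x0
tag signed 6b, MSB=1: 33 - 64 = -31

-31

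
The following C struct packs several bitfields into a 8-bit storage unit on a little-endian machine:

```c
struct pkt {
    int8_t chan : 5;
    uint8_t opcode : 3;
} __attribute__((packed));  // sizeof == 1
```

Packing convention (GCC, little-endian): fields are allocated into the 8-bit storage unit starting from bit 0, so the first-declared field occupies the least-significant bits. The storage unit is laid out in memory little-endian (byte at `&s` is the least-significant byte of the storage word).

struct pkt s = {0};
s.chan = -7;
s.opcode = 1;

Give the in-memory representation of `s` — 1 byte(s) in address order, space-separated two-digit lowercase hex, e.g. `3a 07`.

chan:5 = -7 → 0x19 << 0 → word 0x19
opcode:3 = 1 → 0x1 << 5 → word 0x39
word = 0x39 → little-endian bytes:
  [0]=0x39

39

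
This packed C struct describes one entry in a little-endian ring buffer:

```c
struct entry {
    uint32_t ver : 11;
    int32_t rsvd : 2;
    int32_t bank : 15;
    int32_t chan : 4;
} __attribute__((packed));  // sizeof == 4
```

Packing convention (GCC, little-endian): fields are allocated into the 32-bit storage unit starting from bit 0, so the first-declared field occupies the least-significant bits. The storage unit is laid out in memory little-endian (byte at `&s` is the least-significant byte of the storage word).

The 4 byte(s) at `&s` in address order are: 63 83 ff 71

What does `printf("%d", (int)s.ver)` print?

[0]=0x63 [1]=0x83 [2]=0xff [3]=0x71 (little-endian) → word 0x71ff8363
ver [0+:11] = (word>>0) & 0x7ff = 867  ←
rsvd [11+:2] = (word>>11) & 0x3 = 0
bank [13+:15] = (word>>13) & 0x7fff = 4092
chan [28+:4] = (word>>28) & 0xf = 7

867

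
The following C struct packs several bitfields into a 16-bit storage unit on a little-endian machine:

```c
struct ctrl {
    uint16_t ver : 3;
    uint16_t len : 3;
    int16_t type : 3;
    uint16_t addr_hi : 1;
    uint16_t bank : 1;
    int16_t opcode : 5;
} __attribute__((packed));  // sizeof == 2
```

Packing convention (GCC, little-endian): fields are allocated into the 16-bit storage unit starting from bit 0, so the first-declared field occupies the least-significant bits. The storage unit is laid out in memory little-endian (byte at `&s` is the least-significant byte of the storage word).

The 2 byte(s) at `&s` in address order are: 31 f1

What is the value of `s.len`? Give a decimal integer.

[0]=0x31 [1]=0xf1 (little-endian) → word 0xf131
ver:3 @ bit 0 → (0xf131>>0)&0x7 = 0x1
len:3 @ bit 3 → (0xf131>>3)&0x7 = 0x6  ←
type:3 @ bit 6 → (0xf131>>6)&0x7 = 0x4
addr_hi:1 @ bit 9 → (0xf131>>9)&0x1 = 0x0
bank:1 @ bit 10 → (0xf131>>10)&0x1 = 0x0
opcode:5 @ bit 11 → (0xf131>>11)&0x1f = 0x1e

6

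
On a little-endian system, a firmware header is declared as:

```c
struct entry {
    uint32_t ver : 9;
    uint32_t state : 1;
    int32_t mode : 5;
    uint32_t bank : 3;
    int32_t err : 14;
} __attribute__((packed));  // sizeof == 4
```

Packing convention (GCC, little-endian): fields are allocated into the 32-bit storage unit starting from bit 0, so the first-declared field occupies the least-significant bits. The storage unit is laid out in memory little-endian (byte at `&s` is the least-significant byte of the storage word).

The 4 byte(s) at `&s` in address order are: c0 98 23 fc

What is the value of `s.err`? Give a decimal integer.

-248

[0]=0xc0 [1]=0x98 [2]=0x23 [3]=0xfc (little-endian) → word 0xfc2398c0
ver:9 @ bit 0 → (0xfc2398c0>>0)&0x1ff = 0xc0
state:1 @ bit 9 → (0xfc2398c0>>9)&0x1 = 0x0
mode:5 @ bit 10 → (0xfc2398c0>>10)&0x1f = 0x6
bank:3 @ bit 15 → (0xfc2398c0>>15)&0x7 = 0x7
err:14 @ bit 18 → (0xfc2398c0>>18)&0x3fff = 0x3f08  ←
err signed 14b, MSB=1: 16136 - 16384 = -248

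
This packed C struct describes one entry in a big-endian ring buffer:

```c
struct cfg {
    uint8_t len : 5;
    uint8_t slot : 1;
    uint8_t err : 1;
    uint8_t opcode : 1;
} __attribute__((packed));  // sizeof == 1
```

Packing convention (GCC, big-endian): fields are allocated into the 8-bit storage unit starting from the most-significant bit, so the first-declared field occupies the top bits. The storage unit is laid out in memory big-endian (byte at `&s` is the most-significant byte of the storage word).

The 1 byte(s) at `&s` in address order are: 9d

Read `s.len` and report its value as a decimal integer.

19

[0]=0x9d (big-endian) → word 0x9d
len [3+:5] = (word>>3) & 0x1f = 19  ←
slot [2+:1] = (word>>2) & 0x1 = 1
err [1+:1] = (word>>1) & 0x1 = 0
opcode [0+:1] = (word>>0) & 0x1 = 1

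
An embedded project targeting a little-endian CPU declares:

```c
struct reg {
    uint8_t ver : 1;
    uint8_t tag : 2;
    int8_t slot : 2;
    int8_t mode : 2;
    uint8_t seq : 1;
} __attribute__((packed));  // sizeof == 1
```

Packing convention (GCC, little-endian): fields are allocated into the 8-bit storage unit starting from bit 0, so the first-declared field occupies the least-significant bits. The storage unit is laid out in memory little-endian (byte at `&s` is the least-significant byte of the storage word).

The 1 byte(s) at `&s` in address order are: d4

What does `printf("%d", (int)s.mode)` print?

-2

[0]=0xd4 (little-endian) → word 0xd4
ver [0+:1] = (word>>0) & 0x1 = 0
tag [1+:2] = (word>>1) & 0x3 = 2
slot [3+:2] = (word>>3) & 0x3 = 2
mode [5+:2] = (word>>5) & 0x3 = 2  ←
seq [7+:1] = (word>>7) & 0x1 = 1
mode signed 2b, MSB=1: 2 - 4 = -2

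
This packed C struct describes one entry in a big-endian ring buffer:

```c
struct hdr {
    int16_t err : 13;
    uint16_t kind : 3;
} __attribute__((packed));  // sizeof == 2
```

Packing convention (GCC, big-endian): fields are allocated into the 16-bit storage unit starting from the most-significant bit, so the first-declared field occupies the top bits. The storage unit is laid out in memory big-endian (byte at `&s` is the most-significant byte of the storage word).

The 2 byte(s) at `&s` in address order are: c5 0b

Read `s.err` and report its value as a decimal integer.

-1887

[0]=0xc5 [1]=0x0b (big-endian) → word 0xc50b
err:13 @ bit 3 → (0xc50b>>3)&0x1fff = 0x18a1  ←
kind:3 @ bit 0 → (0xc50b>>0)&0x7 = 0x3
err signed 13b, MSB=1: 6305 - 8192 = -1887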